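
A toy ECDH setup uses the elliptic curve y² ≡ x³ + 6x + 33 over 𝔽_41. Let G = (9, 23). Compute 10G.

Double-and-add on 10 = (1010)₂. Start with G = (9, 23) for the leading 1-bit.
double: tangent at (9, 23): λ = (3·9² + 6)/(2·23) ≡ 3/5. 5⁻¹ ≡ 33 (mod 41), so λ ≡ 3·33 ≡ 17.
  x = λ² - 9 - 9 = 289 - 18 ≡ 25; y = λ·(9 - 25) - 23 ≡ 33. → (25, 33)
double: tangent at (25, 33): λ = (3·25² + 6)/(2·33) ≡ 36/25. 25⁻¹ ≡ 23 (mod 41), so λ ≡ 36·23 ≡ 8.
  x = λ² - 25 - 25 = 64 - 50 ≡ 14; y = λ·(25 - 14) - 33 ≡ 14. → (14, 14)
add G: (14, 14) + (9, 23). λ = (23 - 14)/(9 - 14) ≡ 9/36 mod 41. 36⁻¹ ≡ 8 (mod 41), so λ ≡ 31.
  x = λ² - 14 - 9 = 961 - 23 ≡ 36; y = λ·(14 - 36) - 14 ≡ 1. → (36, 1)
double: tangent at (36, 1): λ = (3·36² + 6)/(2·1) ≡ 40/2. 2⁻¹ ≡ 21 (mod 41), so λ ≡ 40·21 ≡ 20.
  x = λ² - 36 - 36 = 400 - 72 ≡ 0; y = λ·(36 - 0) - 1 ≡ 22. → (0, 22)

(0, 22)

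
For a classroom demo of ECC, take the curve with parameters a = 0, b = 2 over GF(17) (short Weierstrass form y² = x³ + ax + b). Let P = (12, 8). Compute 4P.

Repeated addition: build up to 4P.
2P: tangent at (12, 8): λ = (3·12² + 0)/(2·8) ≡ 7/16. 16⁻¹ ≡ 16 (mod 17), so λ ≡ 7·16 ≡ 10.
  x = λ² - 12 - 12 = 100 - 24 ≡ 8; y = λ·(12 - 8) - 8 ≡ 15. → (8, 15)
3P: (8, 15) + (12, 8). λ = (8 - 15)/(12 - 8) ≡ 10/4 mod 17. 4⁻¹ ≡ 13 (mod 17), so λ ≡ 11.
  x = λ² - 8 - 12 = 121 - 20 ≡ 16; y = λ·(8 - 16) - 15 ≡ 16. → (16, 16)
4P: (16, 16) + (12, 8). λ = (8 - 16)/(12 - 16) ≡ 9/13 mod 17. 13⁻¹ ≡ 4 (mod 17) since 13·4 = 52 ≡ 1, so λ ≡ 2.
  x = λ² - 16 - 12 = 4 - 28 ≡ 10; y = λ·(16 - 10) - 16 ≡ 13. → (10, 13)

(10, 13)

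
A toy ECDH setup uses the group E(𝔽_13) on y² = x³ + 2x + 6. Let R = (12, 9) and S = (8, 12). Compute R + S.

(9, 5)

(12, 9) + (8, 12). λ = (12 - 9)/(8 - 12) ≡ 3/9 mod 13. 9⁻¹ ≡ 3 (mod 13), so λ ≡ 9.
  x = λ² - 12 - 8 = 81 - 20 ≡ 9; y = λ·(12 - 9) - 9 ≡ 5. → (9, 5)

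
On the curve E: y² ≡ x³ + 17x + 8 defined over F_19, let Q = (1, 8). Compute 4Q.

Repeated addition: build up to 4Q.
2Q: tangent at (1, 8): λ = (3·1² + 17)/(2·8) ≡ 1/16. 16⁻¹ ≡ 6 (mod 19) since 16·6 = 96 ≡ 1, so λ ≡ 1·6 ≡ 6.
  x = λ² - 1 - 1 = 36 - 2 ≡ 15; y = λ·(1 - 15) - 8 ≡ 3. → (15, 3)
3Q: (15, 3) + (1, 8). λ = (8 - 3)/(1 - 15) ≡ 5/5 mod 19. 5⁻¹ ≡ 4 (mod 19), so λ ≡ 1.
  x = λ² - 15 - 1 = 1 - 16 ≡ 4; y = λ·(15 - 4) - 3 ≡ 8. → (4, 8)
4Q: (4, 8) + (1, 8). λ = (8 - 8)/(1 - 4) ≡ 0/16 mod 19. 16⁻¹ ≡ 6 (mod 19), so λ ≡ 0.
  x = λ² - 4 - 1 = 0 - 5 ≡ 14; y = λ·(4 - 14) - 8 ≡ 11. → (14, 11)

(14, 11)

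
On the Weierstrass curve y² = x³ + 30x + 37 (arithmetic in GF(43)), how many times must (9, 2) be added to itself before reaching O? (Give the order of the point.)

7

2P: tangent at (9, 2): λ = (3·9² + 30)/(2·2) ≡ 15/4. 4⁻¹ ≡ 11 (mod 43), so λ ≡ 15·11 ≡ 36.
  x = λ² - 9 - 9 = 1296 - 18 ≡ 31; y = λ·(9 - 31) - 2 ≡ 23. → (31, 23)
3P: (31, 23) + (9, 2). λ = (2 - 23)/(9 - 31) ≡ 22/21 mod 43. 21⁻¹ ≡ 41 (mod 43), so λ ≡ 42.
  x = λ² - 31 - 9 = 1764 - 40 ≡ 4; y = λ·(31 - 4) - 23 ≡ 36. → (4, 36)
4P: (4, 36) + (9, 2). λ = (2 - 36)/(9 - 4) ≡ 9/5 mod 43. 5⁻¹ ≡ 26 (mod 43) since 5·26 = 130 ≡ 1, so λ ≡ 19.
  x = λ² - 4 - 9 = 361 - 13 ≡ 4; y = λ·(4 - 4) - 36 ≡ 7. → (4, 7)
5P: (4, 7) + (9, 2). λ = (2 - 7)/(9 - 4) ≡ 38/5 mod 43. 5⁻¹ ≡ 26 (mod 43), so λ ≡ 42.
  x = λ² - 4 - 9 = 1764 - 13 ≡ 31; y = λ·(4 - 31) - 7 ≡ 20. → (31, 20)
6P: (31, 20) + (9, 2). λ = (2 - 20)/(9 - 31) ≡ 25/21 mod 43. 21⁻¹ ≡ 41 (mod 43), so λ ≡ 36.
  x = λ² - 31 - 9 = 1296 - 40 ≡ 9; y = λ·(31 - 9) - 20 ≡ 41. → (9, 41)
7P: (9, 41) + (9, 2): same x and y₁ ≡ -y₂, so the sum is O.
7P = O, so the order is 7.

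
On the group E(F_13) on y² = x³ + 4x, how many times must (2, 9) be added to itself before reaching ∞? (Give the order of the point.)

2P: tangent at (2, 9): λ = (3·2² + 4)/(2·9) ≡ 3/5. 5⁻¹ ≡ 8 (mod 13), so λ ≡ 3·8 ≡ 11.
  x = λ² - 2 - 2 = 121 - 4 ≡ 0; y = λ·(2 - 0) - 9 ≡ 0. → (0, 0)
3P: (0, 0) + (2, 9). λ = (9 - 0)/(2 - 0) ≡ 9/2 mod 13. 2⁻¹ ≡ 7 (mod 13) since 2·7 = 14 ≡ 1, so λ ≡ 11.
  x = λ² - 0 - 2 = 121 - 2 ≡ 2; y = λ·(0 - 2) - 0 ≡ 4. → (2, 4)
4P: (2, 4) + (2, 9): same x and y₁ ≡ -y₂, so the sum is ∞.
4P = ∞, so the order is 4.

4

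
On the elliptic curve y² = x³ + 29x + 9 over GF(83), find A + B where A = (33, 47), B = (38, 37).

(33, 47) + (38, 37). λ = (37 - 47)/(38 - 33) ≡ 73/5 mod 83. 5⁻¹ ≡ 50 (mod 83) since 5·50 = 250 ≡ 1, so λ ≡ 81.
  x = λ² - 33 - 38 = 6561 - 71 ≡ 16; y = λ·(33 - 16) - 47 ≡ 2. → (16, 2)

(16, 2)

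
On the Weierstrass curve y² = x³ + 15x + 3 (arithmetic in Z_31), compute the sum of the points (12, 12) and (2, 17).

(12, 12) + (2, 17). λ = (17 - 12)/(2 - 12) ≡ 5/21 mod 31. 21⁻¹ ≡ 3 (mod 31), so λ ≡ 15.
  x = λ² - 12 - 2 = 225 - 14 ≡ 25; y = λ·(12 - 25) - 12 ≡ 10. → (25, 10)

(25, 10)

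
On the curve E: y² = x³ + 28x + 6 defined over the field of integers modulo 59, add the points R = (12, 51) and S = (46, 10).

(12, 51) + (46, 10). λ = (10 - 51)/(46 - 12) ≡ 18/34 mod 59. 34⁻¹ ≡ 33 (mod 59), so λ ≡ 4.
  x = λ² - 12 - 46 = 16 - 58 ≡ 17; y = λ·(12 - 17) - 51 ≡ 47. → (17, 47)

(17, 47)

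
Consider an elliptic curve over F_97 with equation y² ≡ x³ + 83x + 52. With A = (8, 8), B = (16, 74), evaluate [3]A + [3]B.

First 3A:
Repeated addition: build up to 3A.
2A: tangent at (8, 8): λ = (3·8² + 83)/(2·8) ≡ 81/16. 16⁻¹ ≡ 91 (mod 97) since 16·91 = 1456 ≡ 1, so λ ≡ 81·91 ≡ 96.
  x = λ² - 8 - 8 = 9216 - 16 ≡ 82; y = λ·(8 - 82) - 8 ≡ 66. → (82, 66)
3A: (82, 66) + (8, 8). λ = (8 - 66)/(8 - 82) ≡ 39/23 mod 97. 23⁻¹ ≡ 38 (mod 97), so λ ≡ 27.
  x = λ² - 82 - 8 = 729 - 90 ≡ 57; y = λ·(82 - 57) - 66 ≡ 27. → (57, 27)
3A = (57, 27).
Next 3B:
Repeated addition: build up to 3B.
2B: tangent at (16, 74): λ = (3·16² + 83)/(2·74) ≡ 75/51. 51⁻¹ ≡ 78 (mod 97), so λ ≡ 75·78 ≡ 30.
  x = λ² - 16 - 16 = 900 - 32 ≡ 92; y = λ·(16 - 92) - 74 ≡ 71. → (92, 71)
3B: (92, 71) + (16, 74). λ = (74 - 71)/(16 - 92) ≡ 3/21 mod 97. 21⁻¹ ≡ 37 (mod 97), so λ ≡ 14.
  x = λ² - 92 - 16 = 196 - 108 ≡ 88; y = λ·(92 - 88) - 71 ≡ 82. → (88, 82)
3B = (88, 82).
Finally 3A + 3B:
(57, 27) + (88, 82). λ = (82 - 27)/(88 - 57) ≡ 55/31 mod 97. 31⁻¹ ≡ 72 (mod 97), so λ ≡ 80.
  x = λ² - 57 - 88 = 6400 - 145 ≡ 47; y = λ·(57 - 47) - 27 ≡ 94. → (47, 94)

(47, 94)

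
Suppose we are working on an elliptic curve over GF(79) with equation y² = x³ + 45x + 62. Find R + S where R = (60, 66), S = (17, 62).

(42, 11)

(60, 66) + (17, 62). λ = (62 - 66)/(17 - 60) ≡ 75/36 mod 79. 36⁻¹ ≡ 11 (mod 79), so λ ≡ 35.
  x = λ² - 60 - 17 = 1225 - 77 ≡ 42; y = λ·(60 - 42) - 66 ≡ 11. → (42, 11)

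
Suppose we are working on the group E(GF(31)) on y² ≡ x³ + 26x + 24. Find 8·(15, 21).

(15, 10)

Write P = (15, 21).
Repeated addition: build up to 8P.
2P: tangent at (15, 21): λ = (3·15² + 26)/(2·21) ≡ 19/11. 11⁻¹ ≡ 17 (mod 31), so λ ≡ 19·17 ≡ 13.
  x = λ² - 15 - 15 = 169 - 30 ≡ 15; y = λ·(15 - 15) - 21 ≡ 10. → (15, 10)
3P: (15, 10) + (15, 21): same x and y₁ ≡ -y₂, so the sum is O.
4P: O + (15, 21) = (15, 21) (identity).
5P: tangent at (15, 21): λ = (3·15² + 26)/(2·21) ≡ 19/11. 11⁻¹ ≡ 17 (mod 31) since 11·17 = 187 ≡ 1, so λ ≡ 19·17 ≡ 13.
  x = λ² - 15 - 15 = 169 - 30 ≡ 15; y = λ·(15 - 15) - 21 ≡ 10. → (15, 10)
6P: (15, 10) + (15, 21): same x and y₁ ≡ -y₂, so the sum is O.
7P: O + (15, 21) = (15, 21) (identity).
8P: tangent at (15, 21): λ = (3·15² + 26)/(2·21) ≡ 19/11. 11⁻¹ ≡ 17 (mod 31) since 11·17 = 187 ≡ 1, so λ ≡ 19·17 ≡ 13.
  x = λ² - 15 - 15 = 169 - 30 ≡ 15; y = λ·(15 - 15) - 21 ≡ 10. → (15, 10)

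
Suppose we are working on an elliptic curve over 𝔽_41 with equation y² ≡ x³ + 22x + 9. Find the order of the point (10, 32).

9

2P: tangent at (10, 32): λ = (3·10² + 22)/(2·32) ≡ 35/23. 23⁻¹ ≡ 25 (mod 41), so λ ≡ 35·25 ≡ 14.
  x = λ² - 10 - 10 = 196 - 20 ≡ 12; y = λ·(10 - 12) - 32 ≡ 22. → (12, 22)
3P: (12, 22) + (10, 32). λ = (32 - 22)/(10 - 12) ≡ 10/39 mod 41. 39⁻¹ ≡ 20 (mod 41), so λ ≡ 36.
  x = λ² - 12 - 10 = 1296 - 22 ≡ 3; y = λ·(12 - 3) - 22 ≡ 15. → (3, 15)
4P: (3, 15) + (10, 32). λ = (32 - 15)/(10 - 3) ≡ 17/7 mod 41. 7⁻¹ ≡ 6 (mod 41), so λ ≡ 20.
  x = λ² - 3 - 10 = 400 - 13 ≡ 18; y = λ·(3 - 18) - 15 ≡ 13. → (18, 13)
5P: (18, 13) + (10, 32). λ = (32 - 13)/(10 - 18) ≡ 19/33 mod 41. 33⁻¹ ≡ 5 (mod 41) since 33·5 = 165 ≡ 1, so λ ≡ 13.
  x = λ² - 18 - 10 = 169 - 28 ≡ 18; y = λ·(18 - 18) - 13 ≡ 28. → (18, 28)
6P: (18, 28) + (10, 32). λ = (32 - 28)/(10 - 18) ≡ 4/33 mod 41. 33⁻¹ ≡ 5 (mod 41) since 33·5 = 165 ≡ 1, so λ ≡ 20.
  x = λ² - 18 - 10 = 400 - 28 ≡ 3; y = λ·(18 - 3) - 28 ≡ 26. → (3, 26)
7P: (3, 26) + (10, 32). λ = (32 - 26)/(10 - 3) ≡ 6/7 mod 41. 7⁻¹ ≡ 6 (mod 41) since 7·6 = 42 ≡ 1, so λ ≡ 36.
  x = λ² - 3 - 10 = 1296 - 13 ≡ 12; y = λ·(3 - 12) - 26 ≡ 19. → (12, 19)
8P: (12, 19) + (10, 32). λ = (32 - 19)/(10 - 12) ≡ 13/39 mod 41. 39⁻¹ ≡ 20 (mod 41), so λ ≡ 14.
  x = λ² - 12 - 10 = 196 - 22 ≡ 10; y = λ·(12 - 10) - 19 ≡ 9. → (10, 9)
9P: (10, 9) + (10, 32): same x and y₁ ≡ -y₂, so the sum is O.
9P = O, so the order is 9.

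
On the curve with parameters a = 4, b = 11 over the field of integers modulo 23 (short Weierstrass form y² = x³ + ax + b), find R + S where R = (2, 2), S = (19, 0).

(2, 2) + (19, 0). λ = (0 - 2)/(19 - 2) ≡ 21/17 mod 23. 17⁻¹ ≡ 19 (mod 23) since 17·19 = 323 ≡ 1, so λ ≡ 8.
  x = λ² - 2 - 19 = 64 - 21 ≡ 20; y = λ·(2 - 20) - 2 ≡ 15. → (20, 15)

(20, 15)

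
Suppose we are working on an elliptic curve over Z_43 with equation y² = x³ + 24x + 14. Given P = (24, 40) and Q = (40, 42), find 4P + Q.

First 4P:
Double-and-add on 4 = (100)₂. Start with P = (24, 40) for the leading 1-bit.
double: tangent at (24, 40): λ = (3·24² + 24)/(2·40) ≡ 32/37. 37⁻¹ ≡ 7 (mod 43), so λ ≡ 32·7 ≡ 9.
  x = λ² - 24 - 24 = 81 - 48 ≡ 33; y = λ·(24 - 33) - 40 ≡ 8. → (33, 8)
double: tangent at (33, 8): λ = (3·33² + 24)/(2·8) ≡ 23/16. 16⁻¹ ≡ 35 (mod 43) since 16·35 = 560 ≡ 1, so λ ≡ 23·35 ≡ 31.
  x = λ² - 33 - 33 = 961 - 66 ≡ 35; y = λ·(33 - 35) - 8 ≡ 16. → (35, 16)
4P = (35, 16).
Finally 4P + Q:
(35, 16) + (40, 42). λ = (42 - 16)/(40 - 35) ≡ 26/5 mod 43. 5⁻¹ ≡ 26 (mod 43), so λ ≡ 31.
  x = λ² - 35 - 40 = 961 - 75 ≡ 26; y = λ·(35 - 26) - 16 ≡ 5. → (26, 5)

(26, 5)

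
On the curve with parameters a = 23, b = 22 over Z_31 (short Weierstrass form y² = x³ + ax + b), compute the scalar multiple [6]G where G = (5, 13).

(17, 5)

Double-and-add on 6 = (110)₂. Start with G = (5, 13) for the leading 1-bit.
double: tangent at (5, 13): λ = (3·5² + 23)/(2·13) ≡ 5/26. 26⁻¹ ≡ 6 (mod 31), so λ ≡ 5·6 ≡ 30.
  x = λ² - 5 - 5 = 900 - 10 ≡ 22; y = λ·(5 - 22) - 13 ≡ 4. → (22, 4)
add G: (22, 4) + (5, 13). λ = (13 - 4)/(5 - 22) ≡ 9/14 mod 31. 14⁻¹ ≡ 20 (mod 31), so λ ≡ 25.
  x = λ² - 22 - 5 = 625 - 27 ≡ 9; y = λ·(22 - 9) - 4 ≡ 11. → (9, 11)
double: tangent at (9, 11): λ = (3·9² + 23)/(2·11) ≡ 18/22. 22⁻¹ ≡ 24 (mod 31), so λ ≡ 18·24 ≡ 29.
  x = λ² - 9 - 9 = 841 - 18 ≡ 17; y = λ·(9 - 17) - 11 ≡ 5. → (17, 5)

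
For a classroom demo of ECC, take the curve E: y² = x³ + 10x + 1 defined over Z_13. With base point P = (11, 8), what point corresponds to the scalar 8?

(2, 4)

Double-and-add on 8 = (1000)₂. Start with P = (11, 8) for the leading 1-bit.
double: tangent at (11, 8): λ = (3·11² + 10)/(2·8) ≡ 9/3. 3⁻¹ ≡ 9 (mod 13), so λ ≡ 9·9 ≡ 3.
  x = λ² - 11 - 11 = 9 - 22 ≡ 0; y = λ·(11 - 0) - 8 ≡ 12. → (0, 12)
double: tangent at (0, 12): λ = (3·0² + 10)/(2·12) ≡ 10/11. 11⁻¹ ≡ 6 (mod 13), so λ ≡ 10·6 ≡ 8.
  x = λ² - 0 - 0 = 64 - 0 ≡ 12; y = λ·(0 - 12) - 12 ≡ 9. → (12, 9)
double: tangent at (12, 9): λ = (3·12² + 10)/(2·9) ≡ 0/5. 5⁻¹ ≡ 8 (mod 13), so λ ≡ 0·8 ≡ 0.
  x = λ² - 12 - 12 = 0 - 24 ≡ 2; y = λ·(12 - 2) - 9 ≡ 4. → (2, 4)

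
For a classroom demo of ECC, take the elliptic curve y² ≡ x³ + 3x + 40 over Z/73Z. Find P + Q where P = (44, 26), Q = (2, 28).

(3, 52)

(44, 26) + (2, 28). λ = (28 - 26)/(2 - 44) ≡ 2/31 mod 73. 31⁻¹ ≡ 33 (mod 73), so λ ≡ 66.
  x = λ² - 44 - 2 = 4356 - 46 ≡ 3; y = λ·(44 - 3) - 26 ≡ 52. → (3, 52)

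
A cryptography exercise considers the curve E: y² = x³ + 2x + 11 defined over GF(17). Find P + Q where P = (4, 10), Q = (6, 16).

(4, 10) + (6, 16). λ = (16 - 10)/(6 - 4) ≡ 6/2 mod 17. 2⁻¹ ≡ 9 (mod 17), so λ ≡ 3.
  x = λ² - 4 - 6 = 9 - 10 ≡ 16; y = λ·(4 - 16) - 10 ≡ 5. → (16, 5)

(16, 5)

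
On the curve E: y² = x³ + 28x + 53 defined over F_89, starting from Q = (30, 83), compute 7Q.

(75, 11)

Double-and-add on 7 = (111)₂. Start with Q = (30, 83) for the leading 1-bit.
double: tangent at (30, 83): λ = (3·30² + 28)/(2·83) ≡ 58/77. 77⁻¹ ≡ 37 (mod 89), so λ ≡ 58·37 ≡ 10.
  x = λ² - 30 - 30 = 100 - 60 ≡ 40; y = λ·(30 - 40) - 83 ≡ 84. → (40, 84)
add Q: (40, 84) + (30, 83). λ = (83 - 84)/(30 - 40) ≡ 88/79 mod 89. 79⁻¹ ≡ 80 (mod 89), so λ ≡ 9.
  x = λ² - 40 - 30 = 81 - 70 ≡ 11; y = λ·(40 - 11) - 84 ≡ 88. → (11, 88)
double: tangent at (11, 88): λ = (3·11² + 28)/(2·88) ≡ 35/87. 87⁻¹ ≡ 44 (mod 89) since 87·44 = 3828 ≡ 1, so λ ≡ 35·44 ≡ 27.
  x = λ² - 11 - 11 = 729 - 22 ≡ 84; y = λ·(11 - 84) - 88 ≡ 77. → (84, 77)
add Q: (84, 77) + (30, 83). λ = (83 - 77)/(30 - 84) ≡ 6/35 mod 89. 35⁻¹ ≡ 28 (mod 89), so λ ≡ 79.
  x = λ² - 84 - 30 = 6241 - 114 ≡ 75; y = λ·(84 - 75) - 77 ≡ 11. → (75, 11)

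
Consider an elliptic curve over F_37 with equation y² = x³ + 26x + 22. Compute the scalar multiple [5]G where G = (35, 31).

(17, 30)

Repeated addition: build up to 5G.
2G: tangent at (35, 31): λ = (3·35² + 26)/(2·31) ≡ 1/25. 25⁻¹ ≡ 3 (mod 37), so λ ≡ 1·3 ≡ 3.
  x = λ² - 35 - 35 = 9 - 70 ≡ 13; y = λ·(35 - 13) - 31 ≡ 35. → (13, 35)
3G: (13, 35) + (35, 31). λ = (31 - 35)/(35 - 13) ≡ 33/22 mod 37. 22⁻¹ ≡ 32 (mod 37) since 22·32 = 704 ≡ 1, so λ ≡ 20.
  x = λ² - 13 - 35 = 400 - 48 ≡ 19; y = λ·(13 - 19) - 35 ≡ 30. → (19, 30)
4G: (19, 30) + (35, 31). λ = (31 - 30)/(35 - 19) ≡ 1/16 mod 37. 16⁻¹ ≡ 7 (mod 37) since 16·7 = 112 ≡ 1, so λ ≡ 7.
  x = λ² - 19 - 35 = 49 - 54 ≡ 32; y = λ·(19 - 32) - 30 ≡ 27. → (32, 27)
5G: (32, 27) + (35, 31). λ = (31 - 27)/(35 - 32) ≡ 4/3 mod 37. 3⁻¹ ≡ 25 (mod 37) since 3·25 = 75 ≡ 1, so λ ≡ 26.
  x = λ² - 32 - 35 = 676 - 67 ≡ 17; y = λ·(32 - 17) - 27 ≡ 30. → (17, 30)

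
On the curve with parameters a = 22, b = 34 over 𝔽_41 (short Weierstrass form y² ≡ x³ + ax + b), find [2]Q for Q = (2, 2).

(17, 14)

tangent at (2, 2): λ = (3·2² + 22)/(2·2) ≡ 34/4. 4⁻¹ ≡ 31 (mod 41), so λ ≡ 34·31 ≡ 29.
  x = λ² - 2 - 2 = 841 - 4 ≡ 17; y = λ·(2 - 17) - 2 ≡ 14. → (17, 14)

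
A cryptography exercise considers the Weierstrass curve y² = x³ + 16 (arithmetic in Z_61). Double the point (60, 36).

tangent at (60, 36): λ = (3·60² + 0)/(2·36) ≡ 3/11. 11⁻¹ ≡ 50 (mod 61) since 11·50 = 550 ≡ 1, so λ ≡ 3·50 ≡ 28.
  x = λ² - 60 - 60 = 784 - 120 ≡ 54; y = λ·(60 - 54) - 36 ≡ 10. → (54, 10)

(54, 10)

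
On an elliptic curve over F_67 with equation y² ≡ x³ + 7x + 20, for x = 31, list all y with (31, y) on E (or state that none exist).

none

x³ + 7x + 20 = 30028 ≡ 12 (mod 67).
12 is a non-residue mod 67; no y exists.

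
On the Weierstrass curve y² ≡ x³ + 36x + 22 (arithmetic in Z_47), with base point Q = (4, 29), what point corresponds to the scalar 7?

(33, 39)

Repeated addition: build up to 7Q.
2Q: tangent at (4, 29): λ = (3·4² + 36)/(2·29) ≡ 37/11. 11⁻¹ ≡ 30 (mod 47) since 11·30 = 330 ≡ 1, so λ ≡ 37·30 ≡ 29.
  x = λ² - 4 - 4 = 841 - 8 ≡ 34; y = λ·(4 - 34) - 29 ≡ 41. → (34, 41)
3Q: (34, 41) + (4, 29). λ = (29 - 41)/(4 - 34) ≡ 35/17 mod 47. 17⁻¹ ≡ 36 (mod 47), so λ ≡ 38.
  x = λ² - 34 - 4 = 1444 - 38 ≡ 43; y = λ·(34 - 43) - 41 ≡ 40. → (43, 40)
4Q: (43, 40) + (4, 29). λ = (29 - 40)/(4 - 43) ≡ 36/8 mod 47. 8⁻¹ ≡ 6 (mod 47), so λ ≡ 28.
  x = λ² - 43 - 4 = 784 - 47 ≡ 32; y = λ·(43 - 32) - 40 ≡ 33. → (32, 33)
5Q: (32, 33) + (4, 29). λ = (29 - 33)/(4 - 32) ≡ 43/19 mod 47. 19⁻¹ ≡ 5 (mod 47) since 19·5 = 95 ≡ 1, so λ ≡ 27.
  x = λ² - 32 - 4 = 729 - 36 ≡ 35; y = λ·(32 - 35) - 33 ≡ 27. → (35, 27)
6Q: (35, 27) + (4, 29). λ = (29 - 27)/(4 - 35) ≡ 2/16 mod 47. 16⁻¹ ≡ 3 (mod 47), so λ ≡ 6.
  x = λ² - 35 - 4 = 36 - 39 ≡ 44; y = λ·(35 - 44) - 27 ≡ 13. → (44, 13)
7Q: (44, 13) + (4, 29). λ = (29 - 13)/(4 - 44) ≡ 16/7 mod 47. 7⁻¹ ≡ 27 (mod 47), so λ ≡ 9.
  x = λ² - 44 - 4 = 81 - 48 ≡ 33; y = λ·(44 - 33) - 13 ≡ 39. → (33, 39)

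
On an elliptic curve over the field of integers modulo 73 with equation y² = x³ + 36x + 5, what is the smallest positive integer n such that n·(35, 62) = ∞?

2P: tangent at (35, 62): λ = (3·35² + 36)/(2·62) ≡ 61/51. 51⁻¹ ≡ 63 (mod 73), so λ ≡ 61·63 ≡ 47.
  x = λ² - 35 - 35 = 2209 - 70 ≡ 22; y = λ·(35 - 22) - 62 ≡ 38. → (22, 38)
3P: (22, 38) + (35, 62). λ = (62 - 38)/(35 - 22) ≡ 24/13 mod 73. 13⁻¹ ≡ 45 (mod 73) since 13·45 = 585 ≡ 1, so λ ≡ 58.
  x = λ² - 22 - 35 = 3364 - 57 ≡ 22; y = λ·(22 - 22) - 38 ≡ 35. → (22, 35)
4P: (22, 35) + (35, 62). λ = (62 - 35)/(35 - 22) ≡ 27/13 mod 73. 13⁻¹ ≡ 45 (mod 73), so λ ≡ 47.
  x = λ² - 22 - 35 = 2209 - 57 ≡ 35; y = λ·(22 - 35) - 35 ≡ 11. → (35, 11)
5P: (35, 11) + (35, 62): same x and y₁ ≡ -y₂, so the sum is ∞.
5P = ∞, so the order is 5.

5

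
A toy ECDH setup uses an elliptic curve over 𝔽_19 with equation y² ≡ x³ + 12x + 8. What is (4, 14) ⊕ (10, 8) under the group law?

(4, 14) + (10, 8). λ = (8 - 14)/(10 - 4) ≡ 13/6 mod 19. 6⁻¹ ≡ 16 (mod 19), so λ ≡ 18.
  x = λ² - 4 - 10 = 324 - 14 ≡ 6; y = λ·(4 - 6) - 14 ≡ 7. → (6, 7)

(6, 7)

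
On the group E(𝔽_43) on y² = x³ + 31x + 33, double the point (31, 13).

(30, 23)

tangent at (31, 13): λ = (3·31² + 31)/(2·13) ≡ 33/26. 26⁻¹ ≡ 5 (mod 43), so λ ≡ 33·5 ≡ 36.
  x = λ² - 31 - 31 = 1296 - 62 ≡ 30; y = λ·(31 - 30) - 13 ≡ 23. → (30, 23)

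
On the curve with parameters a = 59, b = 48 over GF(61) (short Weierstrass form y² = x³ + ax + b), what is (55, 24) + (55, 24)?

(46, 34)

tangent at (55, 24): λ = (3·55² + 59)/(2·24) ≡ 45/48. 48⁻¹ ≡ 14 (mod 61) since 48·14 = 672 ≡ 1, so λ ≡ 45·14 ≡ 20.
  x = λ² - 55 - 55 = 400 - 110 ≡ 46; y = λ·(55 - 46) - 24 ≡ 34. → (46, 34)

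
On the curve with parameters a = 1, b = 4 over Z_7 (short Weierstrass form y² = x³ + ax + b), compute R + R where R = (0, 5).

tangent at (0, 5): λ = (3·0² + 1)/(2·5) ≡ 1/3. 3⁻¹ ≡ 5 (mod 7), so λ ≡ 1·5 ≡ 5.
  x = λ² - 0 - 0 = 25 - 0 ≡ 4; y = λ·(0 - 4) - 5 ≡ 3. → (4, 3)

(4, 3)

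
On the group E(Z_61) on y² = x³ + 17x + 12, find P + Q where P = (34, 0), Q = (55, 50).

(34, 0) + (55, 50). λ = (50 - 0)/(55 - 34) ≡ 50/21 mod 61. 21⁻¹ ≡ 32 (mod 61) since 21·32 = 672 ≡ 1, so λ ≡ 14.
  x = λ² - 34 - 55 = 196 - 89 ≡ 46; y = λ·(34 - 46) - 0 ≡ 15. → (46, 15)

(46, 15)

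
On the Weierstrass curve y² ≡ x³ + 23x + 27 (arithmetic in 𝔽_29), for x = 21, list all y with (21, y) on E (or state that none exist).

x³ + 23x + 27 = 9771 ≡ 27 (mod 29).
27 is a non-residue mod 29; no y exists.

none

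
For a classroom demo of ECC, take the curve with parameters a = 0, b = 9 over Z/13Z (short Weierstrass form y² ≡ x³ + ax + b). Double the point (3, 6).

tangent at (3, 6): λ = (3·3² + 0)/(2·6) ≡ 1/12. 12⁻¹ ≡ 12 (mod 13) since 12·12 = 144 ≡ 1, so λ ≡ 1·12 ≡ 12.
  x = λ² - 3 - 3 = 144 - 6 ≡ 8; y = λ·(3 - 8) - 6 ≡ 12. → (8, 12)

(8, 12)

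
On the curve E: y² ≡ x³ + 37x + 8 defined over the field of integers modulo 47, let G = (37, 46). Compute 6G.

Repeated addition: build up to 6G.
2G: tangent at (37, 46): λ = (3·37² + 37)/(2·46) ≡ 8/45. 45⁻¹ ≡ 23 (mod 47), so λ ≡ 8·23 ≡ 43.
  x = λ² - 37 - 37 = 1849 - 74 ≡ 36; y = λ·(37 - 36) - 46 ≡ 44. → (36, 44)
3G: (36, 44) + (37, 46). λ = (46 - 44)/(37 - 36) ≡ 2/1 mod 47. 1⁻¹ ≡ 1 (mod 47) since 1·1 = 1 ≡ 1, so λ ≡ 2.
  x = λ² - 36 - 37 = 4 - 73 ≡ 25; y = λ·(36 - 25) - 44 ≡ 25. → (25, 25)
4G: (25, 25) + (37, 46). λ = (46 - 25)/(37 - 25) ≡ 21/12 mod 47. 12⁻¹ ≡ 4 (mod 47), so λ ≡ 37.
  x = λ² - 25 - 37 = 1369 - 62 ≡ 38; y = λ·(25 - 38) - 25 ≡ 11. → (38, 11)
5G: (38, 11) + (37, 46). λ = (46 - 11)/(37 - 38) ≡ 35/46 mod 47. 46⁻¹ ≡ 46 (mod 47) since 46·46 = 2116 ≡ 1, so λ ≡ 12.
  x = λ² - 38 - 37 = 144 - 75 ≡ 22; y = λ·(38 - 22) - 11 ≡ 40. → (22, 40)
6G: (22, 40) + (37, 46). λ = (46 - 40)/(37 - 22) ≡ 6/15 mod 47. 15⁻¹ ≡ 22 (mod 47) since 15·22 = 330 ≡ 1, so λ ≡ 38.
  x = λ² - 22 - 37 = 1444 - 59 ≡ 22; y = λ·(22 - 22) - 40 ≡ 7. → (22, 7)

(22, 7)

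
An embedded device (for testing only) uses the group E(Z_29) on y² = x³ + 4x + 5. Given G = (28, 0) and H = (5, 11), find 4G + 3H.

(5, 18)

First 4G:
Double-and-add on 4 = (100)₂. Start with G = (28, 0) for the leading 1-bit.
double: (28, 0) + (28, 0): same x and y₁ ≡ -y₂, so the sum is the point at infinity.
double: the point at infinity + the point at infinity = the point at infinity (identity).
4G = the point at infinity.
Next 3H:
Repeated addition: build up to 3H.
2H: tangent at (5, 11): λ = (3·5² + 4)/(2·11) ≡ 21/22. 22⁻¹ ≡ 4 (mod 29), so λ ≡ 21·4 ≡ 26.
  x = λ² - 5 - 5 = 676 - 10 ≡ 28; y = λ·(5 - 28) - 11 ≡ 0. → (28, 0)
3H: (28, 0) + (5, 11). λ = (11 - 0)/(5 - 28) ≡ 11/6 mod 29. 6⁻¹ ≡ 5 (mod 29), so λ ≡ 26.
  x = λ² - 28 - 5 = 676 - 33 ≡ 5; y = λ·(28 - 5) - 0 ≡ 18. → (5, 18)
3H = (5, 18).
Finally 4G + 3H:
the point at infinity + (5, 18) = (5, 18) (identity).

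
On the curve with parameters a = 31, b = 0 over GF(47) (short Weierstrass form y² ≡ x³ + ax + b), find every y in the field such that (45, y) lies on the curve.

x³ + 31x + 0 = 92520 ≡ 24 (mod 47).
Square roots of 24 mod 47: 20 and 27 (since 20² = 400 ≡ 24).

20, 27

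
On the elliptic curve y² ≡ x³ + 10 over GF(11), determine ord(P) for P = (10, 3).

2P: tangent at (10, 3): λ = (3·10² + 0)/(2·3) ≡ 3/6. 6⁻¹ ≡ 2 (mod 11), so λ ≡ 3·2 ≡ 6.
  x = λ² - 10 - 10 = 36 - 20 ≡ 5; y = λ·(10 - 5) - 3 ≡ 5. → (5, 5)
3P: (5, 5) + (10, 3). λ = (3 - 5)/(10 - 5) ≡ 9/5 mod 11. 5⁻¹ ≡ 9 (mod 11) since 5·9 = 45 ≡ 1, so λ ≡ 4.
  x = λ² - 5 - 10 = 16 - 15 ≡ 1; y = λ·(5 - 1) - 5 ≡ 0. → (1, 0)
4P: (1, 0) + (10, 3). λ = (3 - 0)/(10 - 1) ≡ 3/9 mod 11. 9⁻¹ ≡ 5 (mod 11), so λ ≡ 4.
  x = λ² - 1 - 10 = 16 - 11 ≡ 5; y = λ·(1 - 5) - 0 ≡ 6. → (5, 6)
5P: (5, 6) + (10, 3). λ = (3 - 6)/(10 - 5) ≡ 8/5 mod 11. 5⁻¹ ≡ 9 (mod 11), so λ ≡ 6.
  x = λ² - 5 - 10 = 36 - 15 ≡ 10; y = λ·(5 - 10) - 6 ≡ 8. → (10, 8)
6P: (10, 8) + (10, 3): same x and y₁ ≡ -y₂, so the sum is O.
6P = O, so the order is 6.

6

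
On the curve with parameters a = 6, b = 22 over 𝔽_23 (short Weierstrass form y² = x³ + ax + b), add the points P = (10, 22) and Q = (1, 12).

(5, 4)

(10, 22) + (1, 12). λ = (12 - 22)/(1 - 10) ≡ 13/14 mod 23. 14⁻¹ ≡ 5 (mod 23), so λ ≡ 19.
  x = λ² - 10 - 1 = 361 - 11 ≡ 5; y = λ·(10 - 5) - 22 ≡ 4. → (5, 4)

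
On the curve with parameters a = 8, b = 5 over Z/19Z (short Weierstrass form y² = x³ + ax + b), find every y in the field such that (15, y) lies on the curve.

x³ + 8x + 5 = 3500 ≡ 4 (mod 19).
Square roots of 4 mod 19: 2 and 17 (since 2² = 4 ≡ 4).

2, 17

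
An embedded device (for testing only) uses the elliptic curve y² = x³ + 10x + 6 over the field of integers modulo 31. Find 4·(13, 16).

Write P = (13, 16).
Double-and-add on 4 = (100)₂. Start with P = (13, 16) for the leading 1-bit.
double: tangent at (13, 16): λ = (3·13² + 10)/(2·16) ≡ 21/1. 1⁻¹ ≡ 1 (mod 31) since 1·1 = 1 ≡ 1, so λ ≡ 21·1 ≡ 21.
  x = λ² - 13 - 13 = 441 - 26 ≡ 12; y = λ·(13 - 12) - 16 ≡ 5. → (12, 5)
double: tangent at (12, 5): λ = (3·12² + 10)/(2·5) ≡ 8/10. 10⁻¹ ≡ 28 (mod 31), so λ ≡ 8·28 ≡ 7.
  x = λ² - 12 - 12 = 49 - 24 ≡ 25; y = λ·(12 - 25) - 5 ≡ 28. → (25, 28)

(25, 28)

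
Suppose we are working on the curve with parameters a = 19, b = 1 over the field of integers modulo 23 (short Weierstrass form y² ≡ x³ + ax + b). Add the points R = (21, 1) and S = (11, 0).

(17, 4)

(21, 1) + (11, 0). λ = (0 - 1)/(11 - 21) ≡ 22/13 mod 23. 13⁻¹ ≡ 16 (mod 23), so λ ≡ 7.
  x = λ² - 21 - 11 = 49 - 32 ≡ 17; y = λ·(21 - 17) - 1 ≡ 4. → (17, 4)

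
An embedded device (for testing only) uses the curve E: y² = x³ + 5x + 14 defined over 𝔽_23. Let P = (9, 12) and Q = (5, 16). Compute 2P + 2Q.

First 2P:
Repeated addition: build up to 2P.
2P: tangent at (9, 12): λ = (3·9² + 5)/(2·12) ≡ 18/1. 1⁻¹ ≡ 1 (mod 23), so λ ≡ 18·1 ≡ 18.
  x = λ² - 9 - 9 = 324 - 18 ≡ 7; y = λ·(9 - 7) - 12 ≡ 1. → (7, 1)
2P = (7, 1).
Next 2Q:
Repeated addition: build up to 2Q.
2Q: tangent at (5, 16): λ = (3·5² + 5)/(2·16) ≡ 11/9. 9⁻¹ ≡ 18 (mod 23), so λ ≡ 11·18 ≡ 14.
  x = λ² - 5 - 5 = 196 - 10 ≡ 2; y = λ·(5 - 2) - 16 ≡ 3. → (2, 3)
2Q = (2, 3).
Finally 2P + 2Q:
(7, 1) + (2, 3). λ = (3 - 1)/(2 - 7) ≡ 2/18 mod 23. 18⁻¹ ≡ 9 (mod 23) since 18·9 = 162 ≡ 1, so λ ≡ 18.
  x = λ² - 7 - 2 = 324 - 9 ≡ 16; y = λ·(7 - 16) - 1 ≡ 21. → (16, 21)

(16, 21)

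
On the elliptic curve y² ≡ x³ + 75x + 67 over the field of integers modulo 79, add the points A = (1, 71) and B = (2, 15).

(1, 71) + (2, 15). λ = (15 - 71)/(2 - 1) ≡ 23/1 mod 79. 1⁻¹ ≡ 1 (mod 79) since 1·1 = 1 ≡ 1, so λ ≡ 23.
  x = λ² - 1 - 2 = 529 - 3 ≡ 52; y = λ·(1 - 52) - 71 ≡ 20. → (52, 20)

(52, 20)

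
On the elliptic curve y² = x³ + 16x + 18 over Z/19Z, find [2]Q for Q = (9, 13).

(2, 18)

tangent at (9, 13): λ = (3·9² + 16)/(2·13) ≡ 12/7. 7⁻¹ ≡ 11 (mod 19) since 7·11 = 77 ≡ 1, so λ ≡ 12·11 ≡ 18.
  x = λ² - 9 - 9 = 324 - 18 ≡ 2; y = λ·(9 - 2) - 13 ≡ 18. → (2, 18)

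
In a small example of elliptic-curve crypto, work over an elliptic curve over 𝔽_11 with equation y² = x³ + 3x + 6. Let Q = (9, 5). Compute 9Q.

O

Double-and-add on 9 = (1001)₂. Start with Q = (9, 5) for the leading 1-bit.
double: tangent at (9, 5): λ = (3·9² + 3)/(2·5) ≡ 4/10. 10⁻¹ ≡ 10 (mod 11) since 10·10 = 100 ≡ 1, so λ ≡ 4·10 ≡ 7.
  x = λ² - 9 - 9 = 49 - 18 ≡ 9; y = λ·(9 - 9) - 5 ≡ 6. → (9, 6)
double: tangent at (9, 6): λ = (3·9² + 3)/(2·6) ≡ 4/1. 1⁻¹ ≡ 1 (mod 11) since 1·1 = 1 ≡ 1, so λ ≡ 4·1 ≡ 4.
  x = λ² - 9 - 9 = 16 - 18 ≡ 9; y = λ·(9 - 9) - 6 ≡ 5. → (9, 5)
double: tangent at (9, 5): λ = (3·9² + 3)/(2·5) ≡ 4/10. 10⁻¹ ≡ 10 (mod 11), so λ ≡ 4·10 ≡ 7.
  x = λ² - 9 - 9 = 49 - 18 ≡ 9; y = λ·(9 - 9) - 5 ≡ 6. → (9, 6)
add Q: (9, 6) + (9, 5): same x and y₁ ≡ -y₂, so the sum is the point at infinity.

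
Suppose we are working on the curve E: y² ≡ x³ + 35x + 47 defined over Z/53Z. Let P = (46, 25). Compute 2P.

tangent at (46, 25): λ = (3·46² + 35)/(2·25) ≡ 23/50. 50⁻¹ ≡ 35 (mod 53), so λ ≡ 23·35 ≡ 10.
  x = λ² - 46 - 46 = 100 - 92 ≡ 8; y = λ·(46 - 8) - 25 ≡ 37. → (8, 37)

(8, 37)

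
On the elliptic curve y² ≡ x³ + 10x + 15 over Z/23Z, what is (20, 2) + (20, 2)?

(1, 7)

tangent at (20, 2): λ = (3·20² + 10)/(2·2) ≡ 14/4. 4⁻¹ ≡ 6 (mod 23), so λ ≡ 14·6 ≡ 15.
  x = λ² - 20 - 20 = 225 - 40 ≡ 1; y = λ·(20 - 1) - 2 ≡ 7. → (1, 7)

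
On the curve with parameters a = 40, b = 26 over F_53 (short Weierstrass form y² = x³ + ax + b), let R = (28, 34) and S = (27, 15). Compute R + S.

(41, 37)

(28, 34) + (27, 15). λ = (15 - 34)/(27 - 28) ≡ 34/52 mod 53. 52⁻¹ ≡ 52 (mod 53), so λ ≡ 19.
  x = λ² - 28 - 27 = 361 - 55 ≡ 41; y = λ·(28 - 41) - 34 ≡ 37. → (41, 37)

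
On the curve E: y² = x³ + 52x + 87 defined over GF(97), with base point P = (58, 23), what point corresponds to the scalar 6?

Double-and-add on 6 = (110)₂. Start with P = (58, 23) for the leading 1-bit.
double: tangent at (58, 23): λ = (3·58² + 52)/(2·23) ≡ 56/46. 46⁻¹ ≡ 19 (mod 97), so λ ≡ 56·19 ≡ 94.
  x = λ² - 58 - 58 = 8836 - 116 ≡ 87; y = λ·(58 - 87) - 23 ≡ 64. → (87, 64)
add P: (87, 64) + (58, 23). λ = (23 - 64)/(58 - 87) ≡ 56/68 mod 97. 68⁻¹ ≡ 10 (mod 97), so λ ≡ 75.
  x = λ² - 87 - 58 = 5625 - 145 ≡ 48; y = λ·(87 - 48) - 64 ≡ 48. → (48, 48)
double: tangent at (48, 48): λ = (3·48² + 52)/(2·48) ≡ 77/96. 96⁻¹ ≡ 96 (mod 97), so λ ≡ 77·96 ≡ 20.
  x = λ² - 48 - 48 = 400 - 96 ≡ 13; y = λ·(48 - 13) - 48 ≡ 70. → (13, 70)

(13, 70)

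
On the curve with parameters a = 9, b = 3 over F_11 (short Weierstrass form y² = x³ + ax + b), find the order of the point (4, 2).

11

2P: tangent at (4, 2): λ = (3·4² + 9)/(2·2) ≡ 2/4. 4⁻¹ ≡ 3 (mod 11), so λ ≡ 2·3 ≡ 6.
  x = λ² - 4 - 4 = 36 - 8 ≡ 6; y = λ·(4 - 6) - 2 ≡ 8. → (6, 8)
3P: (6, 8) + (4, 2). λ = (2 - 8)/(4 - 6) ≡ 5/9 mod 11. 9⁻¹ ≡ 5 (mod 11), so λ ≡ 3.
  x = λ² - 6 - 4 = 9 - 10 ≡ 10; y = λ·(6 - 10) - 8 ≡ 2. → (10, 2)
4P: (10, 2) + (4, 2). λ = (2 - 2)/(4 - 10) ≡ 0/5 mod 11. 5⁻¹ ≡ 9 (mod 11) since 5·9 = 45 ≡ 1, so λ ≡ 0.
  x = λ² - 10 - 4 = 0 - 14 ≡ 8; y = λ·(10 - 8) - 2 ≡ 9. → (8, 9)
5P: (8, 9) + (4, 2). λ = (2 - 9)/(4 - 8) ≡ 4/7 mod 11. 7⁻¹ ≡ 8 (mod 11), so λ ≡ 10.
  x = λ² - 8 - 4 = 100 - 12 ≡ 0; y = λ·(8 - 0) - 9 ≡ 5. → (0, 5)
6P: (0, 5) + (4, 2). λ = (2 - 5)/(4 - 0) ≡ 8/4 mod 11. 4⁻¹ ≡ 3 (mod 11), so λ ≡ 2.
  x = λ² - 0 - 4 = 4 - 4 ≡ 0; y = λ·(0 - 0) - 5 ≡ 6. → (0, 6)
7P: (0, 6) + (4, 2). λ = (2 - 6)/(4 - 0) ≡ 7/4 mod 11. 4⁻¹ ≡ 3 (mod 11) since 4·3 = 12 ≡ 1, so λ ≡ 10.
  x = λ² - 0 - 4 = 100 - 4 ≡ 8; y = λ·(0 - 8) - 6 ≡ 2. → (8, 2)
8P: (8, 2) + (4, 2). λ = (2 - 2)/(4 - 8) ≡ 0/7 mod 11. 7⁻¹ ≡ 8 (mod 11), so λ ≡ 0.
  x = λ² - 8 - 4 = 0 - 12 ≡ 10; y = λ·(8 - 10) - 2 ≡ 9. → (10, 9)
9P: (10, 9) + (4, 2). λ = (2 - 9)/(4 - 10) ≡ 4/5 mod 11. 5⁻¹ ≡ 9 (mod 11), so λ ≡ 3.
  x = λ² - 10 - 4 = 9 - 14 ≡ 6; y = λ·(10 - 6) - 9 ≡ 3. → (6, 3)
10P: (6, 3) + (4, 2). λ = (2 - 3)/(4 - 6) ≡ 10/9 mod 11. 9⁻¹ ≡ 5 (mod 11) since 9·5 = 45 ≡ 1, so λ ≡ 6.
  x = λ² - 6 - 4 = 36 - 10 ≡ 4; y = λ·(6 - 4) - 3 ≡ 9. → (4, 9)
11P: (4, 9) + (4, 2): same x and y₁ ≡ -y₂, so the sum is O.
11P = O, so the order is 11.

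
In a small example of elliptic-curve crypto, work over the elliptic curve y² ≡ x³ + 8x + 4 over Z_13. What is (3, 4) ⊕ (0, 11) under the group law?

(1, 0)

(3, 4) + (0, 11). λ = (11 - 4)/(0 - 3) ≡ 7/10 mod 13. 10⁻¹ ≡ 4 (mod 13), so λ ≡ 2.
  x = λ² - 3 - 0 = 4 - 3 ≡ 1; y = λ·(3 - 1) - 4 ≡ 0. → (1, 0)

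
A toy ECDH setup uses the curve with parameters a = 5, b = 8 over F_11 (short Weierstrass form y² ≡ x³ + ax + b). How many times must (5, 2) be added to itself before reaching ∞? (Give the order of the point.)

2P: tangent at (5, 2): λ = (3·5² + 5)/(2·2) ≡ 3/4. 4⁻¹ ≡ 3 (mod 11) since 4·3 = 12 ≡ 1, so λ ≡ 3·3 ≡ 9.
  x = λ² - 5 - 5 = 81 - 10 ≡ 5; y = λ·(5 - 5) - 2 ≡ 9. → (5, 9)
3P: (5, 9) + (5, 2): same x and y₁ ≡ -y₂, so the sum is ∞.
3P = ∞, so the order is 3.

3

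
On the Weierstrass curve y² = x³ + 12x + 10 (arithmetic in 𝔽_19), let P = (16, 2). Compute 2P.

(12, 18)

tangent at (16, 2): λ = (3·16² + 12)/(2·2) ≡ 1/4. 4⁻¹ ≡ 5 (mod 19) since 4·5 = 20 ≡ 1, so λ ≡ 1·5 ≡ 5.
  x = λ² - 16 - 16 = 25 - 32 ≡ 12; y = λ·(16 - 12) - 2 ≡ 18. → (12, 18)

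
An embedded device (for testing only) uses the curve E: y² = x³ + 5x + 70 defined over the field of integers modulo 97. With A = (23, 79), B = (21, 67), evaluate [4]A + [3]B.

First 4A:
Double-and-add on 4 = (100)₂. Start with A = (23, 79) for the leading 1-bit.
double: tangent at (23, 79): λ = (3·23² + 5)/(2·79) ≡ 40/61. 61⁻¹ ≡ 35 (mod 97) since 61·35 = 2135 ≡ 1, so λ ≡ 40·35 ≡ 42.
  x = λ² - 23 - 23 = 1764 - 46 ≡ 69; y = λ·(23 - 69) - 79 ≡ 26. → (69, 26)
double: tangent at (69, 26): λ = (3·69² + 5)/(2·26) ≡ 29/52. 52⁻¹ ≡ 28 (mod 97), so λ ≡ 29·28 ≡ 36.
  x = λ² - 69 - 69 = 1296 - 138 ≡ 91; y = λ·(69 - 91) - 26 ≡ 55. → (91, 55)
4A = (91, 55).
Next 3B:
Repeated addition: build up to 3B.
2B: tangent at (21, 67): λ = (3·21² + 5)/(2·67) ≡ 67/37. 37⁻¹ ≡ 21 (mod 97), so λ ≡ 67·21 ≡ 49.
  x = λ² - 21 - 21 = 2401 - 42 ≡ 31; y = λ·(21 - 31) - 67 ≡ 25. → (31, 25)
3B: (31, 25) + (21, 67). λ = (67 - 25)/(21 - 31) ≡ 42/87 mod 97. 87⁻¹ ≡ 29 (mod 97), so λ ≡ 54.
  x = λ² - 31 - 21 = 2916 - 52 ≡ 51; y = λ·(31 - 51) - 25 ≡ 59. → (51, 59)
3B = (51, 59).
Finally 4A + 3B:
(91, 55) + (51, 59). λ = (59 - 55)/(51 - 91) ≡ 4/57 mod 97. 57⁻¹ ≡ 80 (mod 97) since 57·80 = 4560 ≡ 1, so λ ≡ 29.
  x = λ² - 91 - 51 = 841 - 142 ≡ 20; y = λ·(91 - 20) - 55 ≡ 64. → (20, 64)

(20, 64)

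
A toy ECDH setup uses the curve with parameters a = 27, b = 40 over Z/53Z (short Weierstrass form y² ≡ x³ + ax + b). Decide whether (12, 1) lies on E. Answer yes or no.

no

y² = 1² ≡ 1; x³ + 27x + 40 = 2092 ≡ 25 (mod 53). 1 ≠ 25.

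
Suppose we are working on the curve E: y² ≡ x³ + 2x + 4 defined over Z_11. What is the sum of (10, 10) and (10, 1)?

O

The two points share x = 10 and their y-coordinates satisfy 10 + 1 ≡ 0 (mod 11), so they are inverses. Their sum is 𝒪.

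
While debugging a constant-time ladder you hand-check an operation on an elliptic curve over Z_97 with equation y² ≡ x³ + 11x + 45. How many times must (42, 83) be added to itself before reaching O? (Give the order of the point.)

11

2P: tangent at (42, 83): λ = (3·42² + 11)/(2·83) ≡ 65/69. 69⁻¹ ≡ 45 (mod 97) since 69·45 = 3105 ≡ 1, so λ ≡ 65·45 ≡ 15.
  x = λ² - 42 - 42 = 225 - 84 ≡ 44; y = λ·(42 - 44) - 83 ≡ 81. → (44, 81)
3P: (44, 81) + (42, 83). λ = (83 - 81)/(42 - 44) ≡ 2/95 mod 97. 95⁻¹ ≡ 48 (mod 97), so λ ≡ 96.
  x = λ² - 44 - 42 = 9216 - 86 ≡ 12; y = λ·(44 - 12) - 81 ≡ 81. → (12, 81)
4P: (12, 81) + (42, 83). λ = (83 - 81)/(42 - 12) ≡ 2/30 mod 97. 30⁻¹ ≡ 55 (mod 97) since 30·55 = 1650 ≡ 1, so λ ≡ 13.
  x = λ² - 12 - 42 = 169 - 54 ≡ 18; y = λ·(12 - 18) - 81 ≡ 35. → (18, 35)
5P: (18, 35) + (42, 83). λ = (83 - 35)/(42 - 18) ≡ 48/24 mod 97. 24⁻¹ ≡ 93 (mod 97), so λ ≡ 2.
  x = λ² - 18 - 42 = 4 - 60 ≡ 41; y = λ·(18 - 41) - 35 ≡ 16. → (41, 16)
6P: (41, 16) + (42, 83). λ = (83 - 16)/(42 - 41) ≡ 67/1 mod 97. 1⁻¹ ≡ 1 (mod 97), so λ ≡ 67.
  x = λ² - 41 - 42 = 4489 - 83 ≡ 41; y = λ·(41 - 41) - 16 ≡ 81. → (41, 81)
7P: (41, 81) + (42, 83). λ = (83 - 81)/(42 - 41) ≡ 2/1 mod 97. 1⁻¹ ≡ 1 (mod 97) since 1·1 = 1 ≡ 1, so λ ≡ 2.
  x = λ² - 41 - 42 = 4 - 83 ≡ 18; y = λ·(41 - 18) - 81 ≡ 62. → (18, 62)
8P: (18, 62) + (42, 83). λ = (83 - 62)/(42 - 18) ≡ 21/24 mod 97. 24⁻¹ ≡ 93 (mod 97) since 24·93 = 2232 ≡ 1, so λ ≡ 13.
  x = λ² - 18 - 42 = 169 - 60 ≡ 12; y = λ·(18 - 12) - 62 ≡ 16. → (12, 16)
9P: (12, 16) + (42, 83). λ = (83 - 16)/(42 - 12) ≡ 67/30 mod 97. 30⁻¹ ≡ 55 (mod 97), so λ ≡ 96.
  x = λ² - 12 - 42 = 9216 - 54 ≡ 44; y = λ·(12 - 44) - 16 ≡ 16. → (44, 16)
10P: (44, 16) + (42, 83). λ = (83 - 16)/(42 - 44) ≡ 67/95 mod 97. 95⁻¹ ≡ 48 (mod 97), so λ ≡ 15.
  x = λ² - 44 - 42 = 225 - 86 ≡ 42; y = λ·(44 - 42) - 16 ≡ 14. → (42, 14)
11P: (42, 14) + (42, 83): same x and y₁ ≡ -y₂, so the sum is O.
11P = O, so the order is 11.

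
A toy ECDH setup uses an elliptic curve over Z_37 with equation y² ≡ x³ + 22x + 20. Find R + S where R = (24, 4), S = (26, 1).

(24, 4) + (26, 1). λ = (1 - 4)/(26 - 24) ≡ 34/2 mod 37. 2⁻¹ ≡ 19 (mod 37), so λ ≡ 17.
  x = λ² - 24 - 26 = 289 - 50 ≡ 17; y = λ·(24 - 17) - 4 ≡ 4. → (17, 4)

(17, 4)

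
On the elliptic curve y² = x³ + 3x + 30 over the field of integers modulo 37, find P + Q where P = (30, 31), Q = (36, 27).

(30, 31) + (36, 27). λ = (27 - 31)/(36 - 30) ≡ 33/6 mod 37. 6⁻¹ ≡ 31 (mod 37), so λ ≡ 24.
  x = λ² - 30 - 36 = 576 - 66 ≡ 29; y = λ·(30 - 29) - 31 ≡ 30. → (29, 30)

(29, 30)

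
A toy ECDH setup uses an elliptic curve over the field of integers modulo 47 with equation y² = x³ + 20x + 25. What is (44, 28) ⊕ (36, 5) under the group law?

(23, 3)

(44, 28) + (36, 5). λ = (5 - 28)/(36 - 44) ≡ 24/39 mod 47. 39⁻¹ ≡ 41 (mod 47), so λ ≡ 44.
  x = λ² - 44 - 36 = 1936 - 80 ≡ 23; y = λ·(44 - 23) - 28 ≡ 3. → (23, 3)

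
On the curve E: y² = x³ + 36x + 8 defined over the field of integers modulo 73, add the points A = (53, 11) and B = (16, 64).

(53, 11) + (16, 64). λ = (64 - 11)/(16 - 53) ≡ 53/36 mod 73. 36⁻¹ ≡ 71 (mod 73) since 36·71 = 2556 ≡ 1, so λ ≡ 40.
  x = λ² - 53 - 16 = 1600 - 69 ≡ 71; y = λ·(53 - 71) - 11 ≡ 72. → (71, 72)

(71, 72)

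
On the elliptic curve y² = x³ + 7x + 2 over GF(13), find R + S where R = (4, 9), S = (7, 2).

(6, 0)

(4, 9) + (7, 2). λ = (2 - 9)/(7 - 4) ≡ 6/3 mod 13. 3⁻¹ ≡ 9 (mod 13), so λ ≡ 2.
  x = λ² - 4 - 7 = 4 - 11 ≡ 6; y = λ·(4 - 6) - 9 ≡ 0. → (6, 0)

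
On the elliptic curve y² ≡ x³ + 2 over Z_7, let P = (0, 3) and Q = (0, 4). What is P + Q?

O

The two points share x = 0 and their y-coordinates satisfy 3 + 4 ≡ 0 (mod 7), so they are inverses. Their sum is ∞.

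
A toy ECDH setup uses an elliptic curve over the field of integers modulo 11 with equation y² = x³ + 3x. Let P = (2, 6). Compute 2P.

tangent at (2, 6): λ = (3·2² + 3)/(2·6) ≡ 4/1. 1⁻¹ ≡ 1 (mod 11), so λ ≡ 4·1 ≡ 4.
  x = λ² - 2 - 2 = 16 - 4 ≡ 1; y = λ·(2 - 1) - 6 ≡ 9. → (1, 9)

(1, 9)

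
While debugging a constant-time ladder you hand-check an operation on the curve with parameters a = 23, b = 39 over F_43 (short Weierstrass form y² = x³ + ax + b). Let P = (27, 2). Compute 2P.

tangent at (27, 2): λ = (3·27² + 23)/(2·2) ≡ 17/4. 4⁻¹ ≡ 11 (mod 43) since 4·11 = 44 ≡ 1, so λ ≡ 17·11 ≡ 15.
  x = λ² - 27 - 27 = 225 - 54 ≡ 42; y = λ·(27 - 42) - 2 ≡ 31. → (42, 31)

(42, 31)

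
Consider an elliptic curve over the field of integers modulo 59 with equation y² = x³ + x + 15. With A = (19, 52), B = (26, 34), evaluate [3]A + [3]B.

(42, 49)

First 3A:
Repeated addition: build up to 3A.
2A: tangent at (19, 52): λ = (3·19² + 1)/(2·52) ≡ 22/45. 45⁻¹ ≡ 21 (mod 59), so λ ≡ 22·21 ≡ 49.
  x = λ² - 19 - 19 = 2401 - 38 ≡ 3; y = λ·(19 - 3) - 52 ≡ 24. → (3, 24)
3A: (3, 24) + (19, 52). λ = (52 - 24)/(19 - 3) ≡ 28/16 mod 59. 16⁻¹ ≡ 48 (mod 59) since 16·48 = 768 ≡ 1, so λ ≡ 46.
  x = λ² - 3 - 19 = 2116 - 22 ≡ 29; y = λ·(3 - 29) - 24 ≡ 19. → (29, 19)
3A = (29, 19).
Next 3B:
Repeated addition: build up to 3B.
2B: tangent at (26, 34): λ = (3·26² + 1)/(2·34) ≡ 23/9. 9⁻¹ ≡ 46 (mod 59) since 9·46 = 414 ≡ 1, so λ ≡ 23·46 ≡ 55.
  x = λ² - 26 - 26 = 3025 - 52 ≡ 23; y = λ·(26 - 23) - 34 ≡ 13. → (23, 13)
3B: (23, 13) + (26, 34). λ = (34 - 13)/(26 - 23) ≡ 21/3 mod 59. 3⁻¹ ≡ 20 (mod 59), so λ ≡ 7.
  x = λ² - 23 - 26 = 49 - 49 ≡ 0; y = λ·(23 - 0) - 13 ≡ 30. → (0, 30)
3B = (0, 30).
Finally 3A + 3B:
(29, 19) + (0, 30). λ = (30 - 19)/(0 - 29) ≡ 11/30 mod 59. 30⁻¹ ≡ 2 (mod 59), so λ ≡ 22.
  x = λ² - 29 - 0 = 484 - 29 ≡ 42; y = λ·(29 - 42) - 19 ≡ 49. → (42, 49)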